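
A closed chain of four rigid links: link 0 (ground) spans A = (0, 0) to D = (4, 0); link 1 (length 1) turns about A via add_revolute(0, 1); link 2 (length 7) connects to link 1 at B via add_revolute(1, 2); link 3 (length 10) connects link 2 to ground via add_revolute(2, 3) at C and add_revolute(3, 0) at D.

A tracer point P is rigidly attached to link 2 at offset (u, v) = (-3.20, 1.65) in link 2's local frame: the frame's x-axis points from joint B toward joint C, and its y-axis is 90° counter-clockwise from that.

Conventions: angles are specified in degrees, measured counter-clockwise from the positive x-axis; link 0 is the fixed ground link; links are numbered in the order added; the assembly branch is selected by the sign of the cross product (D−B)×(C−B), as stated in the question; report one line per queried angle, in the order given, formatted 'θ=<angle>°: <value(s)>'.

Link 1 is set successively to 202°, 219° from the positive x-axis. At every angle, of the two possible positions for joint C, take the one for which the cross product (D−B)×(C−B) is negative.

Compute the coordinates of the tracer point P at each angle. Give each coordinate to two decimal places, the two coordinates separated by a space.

A=(0,0), D=(4.00,0)
θ=202°: B = A + 1.00·(cos202°, sin202°) = (-0.9272, -0.3746)
θ=202°: |BD| = 4.9414
θ=202°: circle(B,7.00) ∩ circle(D,10.00): a=-2.6898, h=6.4626
θ=202°:   candidates: C₊=(-4.0991,5.8655) cross=31.934; C₋=(-3.1193,-7.0225) cross=-31.934
θ=202°:   branch - wants cross < 0 → take C=(-3.1193,-7.0225) (cross=-31.934)
θ=202°: ex = (C−B)/|BC| = (-0.3132,-0.9497); ey = (0.9497,-0.3132)
θ=202°: P = B + -3.20·ex + 1.65·ey = (1.6419,2.1477)
θ=219°: B = A + 1.00·(cos219°, sin219°) = (-0.7771, -0.6293)
θ=219°: |BD| = 4.8184
θ=219°: circle(B,7.00) ∩ circle(D,10.00): a=-2.8830, h=6.3787
θ=219°:   candidates: C₊=(-4.4685,5.3182) cross=30.735; C₋=(-2.8023,-7.3300) cross=-30.735
θ=219°:   branch - wants cross < 0 → take C=(-2.8023,-7.3300) (cross=-30.735)
θ=219°: ex = (C−B)/|BC| = (-0.2893,-0.9572); ey = (0.9572,-0.2893)
θ=219°: P = B + -3.20·ex + 1.65·ey = (1.7281,1.9565)

θ=202°: 1.64 2.15
θ=219°: 1.73 1.96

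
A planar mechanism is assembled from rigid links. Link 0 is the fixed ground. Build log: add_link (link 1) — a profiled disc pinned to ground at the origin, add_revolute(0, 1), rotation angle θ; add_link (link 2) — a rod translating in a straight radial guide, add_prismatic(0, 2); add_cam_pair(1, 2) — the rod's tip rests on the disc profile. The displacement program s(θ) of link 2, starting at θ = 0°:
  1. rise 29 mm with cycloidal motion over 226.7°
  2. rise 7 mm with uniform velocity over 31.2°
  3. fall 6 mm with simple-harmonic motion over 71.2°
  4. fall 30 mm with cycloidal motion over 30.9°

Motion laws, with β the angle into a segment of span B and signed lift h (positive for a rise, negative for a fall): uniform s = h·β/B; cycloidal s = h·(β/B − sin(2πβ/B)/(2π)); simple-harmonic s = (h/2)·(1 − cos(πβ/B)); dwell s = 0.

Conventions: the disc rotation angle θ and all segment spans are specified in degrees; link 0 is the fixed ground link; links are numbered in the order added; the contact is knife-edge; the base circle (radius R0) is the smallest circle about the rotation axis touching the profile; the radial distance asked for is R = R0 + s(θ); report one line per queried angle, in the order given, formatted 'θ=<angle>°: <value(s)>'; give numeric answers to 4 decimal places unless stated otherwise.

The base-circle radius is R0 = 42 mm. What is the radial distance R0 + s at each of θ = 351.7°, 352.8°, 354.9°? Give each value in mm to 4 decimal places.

seg 1 [0°–226.7°] cycloidal, h=29: full span → s += 29 → s = 29.0000
seg 2 [226.7°–257.9°] uniform, h=7: full span → s += 7 → s = 36.0000
seg 3 [257.9°–329.1°] simple-harmonic, h=-6: full span → s += -6 → s = 30.0000
seg 4 [329.1°–360°] cycloidal, h=-30: θ=351.7° here. β=22.6, B=30.9. -30·(0.7314 − sin(2π·0.7314)/(2π)) = -26.6838 → s = 3.3162
seg 4 [329.1°–360°] cycloidal, h=-30: θ=352.8° here. β=23.7, B=30.9. -30·(0.7670 − sin(2π·0.7670)/(2π)) = -27.7572 → s = 2.2428
seg 4 [329.1°–360°] cycloidal, h=-30: θ=354.9° here. β=25.8, B=30.9. -30·(0.8350 − sin(2π·0.8350)/(2π)) = -29.1590 → s = 0.8410
θ=351.7°: R = R0 + s = 42 + 3.3162 = 45.3162
θ=352.8°: R = R0 + s = 42 + 2.2428 = 44.2428
θ=354.9°: R = R0 + s = 42 + 0.8410 = 42.8410

θ=351.7°: 45.3162
θ=352.8°: 44.2428
θ=354.9°: 42.8410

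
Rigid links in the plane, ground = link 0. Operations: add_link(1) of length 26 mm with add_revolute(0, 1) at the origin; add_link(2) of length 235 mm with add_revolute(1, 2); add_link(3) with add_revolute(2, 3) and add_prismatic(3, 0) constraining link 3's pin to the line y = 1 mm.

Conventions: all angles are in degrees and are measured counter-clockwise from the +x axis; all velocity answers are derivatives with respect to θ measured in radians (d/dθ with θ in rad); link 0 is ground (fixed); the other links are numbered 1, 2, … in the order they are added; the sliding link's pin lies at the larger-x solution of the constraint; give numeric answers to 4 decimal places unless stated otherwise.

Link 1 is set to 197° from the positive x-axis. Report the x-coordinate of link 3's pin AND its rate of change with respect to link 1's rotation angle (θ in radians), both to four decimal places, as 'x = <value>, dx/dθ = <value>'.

geometry: r = 26 mm, L = 235 mm, e = 1 mm
crank pin P = (r cos θ, r sin θ) = (-24.863924, -7.601664)
h = r sin θ − e = -7.601664 − 1 = -8.601664
x = r cos θ + √(L² − h²) = -24.863924 + 234.842525 = 209.978601
dx/dθ = −r sin θ − h·r cos θ/√(L² − h²) (θ in radians; h = -8.601664) = 6.690964

x = 209.9786, dx/dθ = 6.6910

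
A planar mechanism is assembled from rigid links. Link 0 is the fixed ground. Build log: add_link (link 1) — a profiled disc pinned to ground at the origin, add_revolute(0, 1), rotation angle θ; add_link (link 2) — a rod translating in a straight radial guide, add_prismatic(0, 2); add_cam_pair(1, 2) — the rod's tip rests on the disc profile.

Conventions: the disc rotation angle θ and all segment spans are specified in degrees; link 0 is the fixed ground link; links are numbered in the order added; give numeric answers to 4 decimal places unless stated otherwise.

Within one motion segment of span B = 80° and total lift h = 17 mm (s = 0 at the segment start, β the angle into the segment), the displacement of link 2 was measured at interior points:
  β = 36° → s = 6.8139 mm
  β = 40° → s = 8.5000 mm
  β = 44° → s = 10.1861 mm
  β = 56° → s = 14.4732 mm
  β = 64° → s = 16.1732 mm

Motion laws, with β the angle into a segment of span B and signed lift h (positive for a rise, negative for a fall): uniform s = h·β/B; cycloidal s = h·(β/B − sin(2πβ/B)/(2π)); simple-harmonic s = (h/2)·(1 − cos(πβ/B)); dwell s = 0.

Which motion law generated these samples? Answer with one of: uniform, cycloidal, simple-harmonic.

candidates at β/B = r: uniform s = h·r (linear in β); cycloidal s = h·(r − sin(2πr)/(2π)); simple-harmonic s = (h/2)(1 − cos(πr))
β=36°: printed 6.8139 | uniform 7.6500, cycloidal 6.8139, simple-harmonic 7.1703
β=40°: printed 8.5000 | uniform 8.5000, cycloidal 8.5000, simple-harmonic 8.5000
β=44°: printed 10.1861 | uniform 9.3500, cycloidal 10.1861, simple-harmonic 9.8297
β=56°: printed 14.4732 | uniform 11.9000, cycloidal 14.4732, simple-harmonic 13.4962
β=64°: printed 16.1732 | uniform 13.6000, cycloidal 16.1732, simple-harmonic 15.3766
only one law matches every sample → cycloidal

cycloidal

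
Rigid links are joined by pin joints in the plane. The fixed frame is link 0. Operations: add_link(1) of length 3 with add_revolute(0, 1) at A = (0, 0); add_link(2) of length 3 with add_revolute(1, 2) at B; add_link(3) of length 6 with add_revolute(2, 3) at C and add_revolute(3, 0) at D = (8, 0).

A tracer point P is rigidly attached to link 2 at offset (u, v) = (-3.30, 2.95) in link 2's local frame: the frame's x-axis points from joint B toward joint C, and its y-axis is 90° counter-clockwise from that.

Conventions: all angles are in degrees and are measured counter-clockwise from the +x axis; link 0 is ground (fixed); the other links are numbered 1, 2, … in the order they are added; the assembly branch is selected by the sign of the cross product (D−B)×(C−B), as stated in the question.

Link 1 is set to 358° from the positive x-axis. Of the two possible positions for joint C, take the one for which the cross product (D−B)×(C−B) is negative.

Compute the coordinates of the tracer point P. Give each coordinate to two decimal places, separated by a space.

A=(0,0), D=(8.00,0)
B = A + 3.00·(cos358°, sin358°) = (2.9982, -0.1047)
|BD| = 5.0029
circle(B,3.00) ∩ circle(D,6.00): a=-0.1970, h=2.9935
  candidates: C₊=(2.7386,2.8841) cross=14.976; C₋=(2.8639,-3.1017) cross=-14.976
  branch - wants cross < 0 → take C=(2.8639,-3.1017) (cross=-14.976)
ex = (C−B)/|BC| = (-0.0448,-0.9990); ey = (0.9990,-0.0448)
P = B + -3.30·ex + 2.95·ey = (6.0929,3.0600)

6.09 3.06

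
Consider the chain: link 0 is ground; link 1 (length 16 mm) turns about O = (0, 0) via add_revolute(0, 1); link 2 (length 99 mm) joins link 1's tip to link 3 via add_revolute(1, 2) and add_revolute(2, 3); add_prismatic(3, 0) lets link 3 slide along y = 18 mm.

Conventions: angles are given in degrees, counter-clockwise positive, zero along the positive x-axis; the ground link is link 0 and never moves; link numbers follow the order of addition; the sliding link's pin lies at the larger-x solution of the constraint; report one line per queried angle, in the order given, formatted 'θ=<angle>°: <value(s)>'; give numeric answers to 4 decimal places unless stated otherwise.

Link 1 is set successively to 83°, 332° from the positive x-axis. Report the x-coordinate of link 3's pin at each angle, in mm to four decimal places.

geometry: r = 16 mm, L = 99 mm, e = 18 mm
θ=83°: crank pin P = (r cos θ, r sin θ) = (1.949909, 15.880738)
θ=83°: h = r sin θ − e = 15.880738 − 18 = -2.119262
θ=83°: x = r cos θ + √(L² − h²) = 1.949909 + 98.977314 = 100.927224
θ=332°: crank pin P = (r cos θ, r sin θ) = (14.127161, -7.511545)
θ=332°: h = r sin θ − e = -7.511545 − 18 = -25.511545
θ=332°: x = r cos θ + √(L² − h²) = 14.127161 + 95.656474 = 109.783636

θ=83°: 100.9272
θ=332°: 109.7836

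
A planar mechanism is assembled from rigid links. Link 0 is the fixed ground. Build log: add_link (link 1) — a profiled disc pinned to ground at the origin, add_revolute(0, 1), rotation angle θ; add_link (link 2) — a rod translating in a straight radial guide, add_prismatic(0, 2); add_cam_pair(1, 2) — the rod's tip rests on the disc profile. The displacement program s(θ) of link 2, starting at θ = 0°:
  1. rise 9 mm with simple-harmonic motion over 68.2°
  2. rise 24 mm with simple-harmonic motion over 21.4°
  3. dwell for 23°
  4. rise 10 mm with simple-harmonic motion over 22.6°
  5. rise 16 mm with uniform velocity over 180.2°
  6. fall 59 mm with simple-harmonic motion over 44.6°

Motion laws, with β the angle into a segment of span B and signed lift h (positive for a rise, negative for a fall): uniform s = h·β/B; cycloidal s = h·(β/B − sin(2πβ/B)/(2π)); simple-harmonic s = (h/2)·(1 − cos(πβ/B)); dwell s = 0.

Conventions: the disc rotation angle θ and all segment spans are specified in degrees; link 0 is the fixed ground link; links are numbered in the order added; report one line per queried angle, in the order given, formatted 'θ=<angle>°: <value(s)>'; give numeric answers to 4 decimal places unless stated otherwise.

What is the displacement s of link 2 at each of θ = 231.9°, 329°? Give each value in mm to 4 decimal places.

seg 1 [0°–68.2°] simple-harmonic, h=9: full span → s += 9 → s = 9.0000
seg 2 [68.2°–89.6°] simple-harmonic, h=24: full span → s += 24 → s = 33.0000
seg 3 [89.6°–112.6°] dwell: s stays 33.0000
seg 4 [112.6°–135.2°] simple-harmonic, h=10: full span → s += 10 → s = 43.0000
seg 5 [135.2°–315.4°] uniform, h=16: θ=231.9° here. β=96.7, B=180.2. 16·96.7/180.2 = 8.5860 → s = 51.5860
seg 5 [135.2°–315.4°] uniform, h=16: full span → s += 16 → s = 59.0000
seg 6 [315.4°–360°] simple-harmonic, h=-59: θ=329° here. β=13.6, B=44.6. -59/2·(1 − cos(π·0.3049)) = -12.5322 → s = 46.4678

θ=231.9°: 51.5860
θ=329°: 46.4678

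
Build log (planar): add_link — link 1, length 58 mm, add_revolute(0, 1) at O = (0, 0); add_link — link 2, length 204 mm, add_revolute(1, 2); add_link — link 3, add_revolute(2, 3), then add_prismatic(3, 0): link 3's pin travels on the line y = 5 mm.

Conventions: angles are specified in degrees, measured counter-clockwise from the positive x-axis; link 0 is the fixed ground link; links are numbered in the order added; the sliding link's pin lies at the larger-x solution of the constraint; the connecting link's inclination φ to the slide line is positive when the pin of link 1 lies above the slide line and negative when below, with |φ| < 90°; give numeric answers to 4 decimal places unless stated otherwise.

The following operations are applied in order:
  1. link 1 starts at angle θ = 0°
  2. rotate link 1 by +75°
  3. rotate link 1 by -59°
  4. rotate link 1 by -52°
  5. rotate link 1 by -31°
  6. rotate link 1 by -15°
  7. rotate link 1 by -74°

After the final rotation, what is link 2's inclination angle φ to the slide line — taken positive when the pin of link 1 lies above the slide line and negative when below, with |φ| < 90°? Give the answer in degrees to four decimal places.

geometry: r = 58 mm, L = 204 mm, e = 5 mm; θ starts at 0°
rotate link 1 by +75°: θ ← 0° +75° = 75°
rotate link 1 by -59°: θ ← 75° -59° = 16°
rotate link 1 by -52°: θ ← 16° -52° = -36°
rotate link 1 by -31°: θ ← -36° -31° = -67°
rotate link 1 by -15°: θ ← -67° -15° = -82°
rotate link 1 by -74°: θ ← -82° -74° = -156°
h = r sin θ − e = -23.590725 − 5 = -28.590725
sin φ = h / L = -28.590725 / 204 = -0.14015061
φ = arcsin(-0.14015061) = -8.056562°

-8.0566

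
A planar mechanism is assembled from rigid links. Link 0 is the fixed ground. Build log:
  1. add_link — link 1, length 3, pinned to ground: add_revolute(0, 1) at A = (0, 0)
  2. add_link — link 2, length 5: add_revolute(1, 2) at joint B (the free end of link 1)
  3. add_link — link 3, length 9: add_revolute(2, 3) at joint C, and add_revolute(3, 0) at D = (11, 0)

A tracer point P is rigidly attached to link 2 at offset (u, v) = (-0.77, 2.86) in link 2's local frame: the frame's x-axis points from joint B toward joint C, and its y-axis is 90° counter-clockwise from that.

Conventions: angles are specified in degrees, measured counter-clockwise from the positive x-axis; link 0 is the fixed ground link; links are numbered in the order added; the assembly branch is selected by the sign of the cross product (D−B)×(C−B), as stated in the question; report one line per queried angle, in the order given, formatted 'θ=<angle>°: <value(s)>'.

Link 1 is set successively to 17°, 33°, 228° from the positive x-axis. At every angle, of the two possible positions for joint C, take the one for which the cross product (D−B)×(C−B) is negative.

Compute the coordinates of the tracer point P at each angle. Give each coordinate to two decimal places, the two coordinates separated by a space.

A=(0,0), D=(11.00,0)
θ=17°: B = A + 3.00·(cos17°, sin17°) = (2.8689, 0.8771)
θ=17°: |BD| = 8.1783
θ=17°: circle(B,5.00) ∩ circle(D,9.00): a=0.6654, h=4.9555
θ=17°:   candidates: C₊=(4.0620,5.7327) cross=40.528; C₋=(2.9990,-4.1212) cross=-40.528
θ=17°:   branch - wants cross < 0 → take C=(2.9990,-4.1212) (cross=-40.528)
θ=17°: ex = (C−B)/|BC| = (0.0260,-0.9997); ey = (0.9997,0.0260)
θ=17°: P = B + -0.77·ex + 2.86·ey = (5.7079,1.7213)
θ=33°: B = A + 3.00·(cos33°, sin33°) = (2.5160, 1.6339)
θ=33°: |BD| = 8.6399
θ=33°: circle(B,5.00) ∩ circle(D,9.00): a=1.0792, h=4.8822
θ=33°:   candidates: C₊=(4.4990,6.2239) cross=42.181; C₋=(2.6524,-3.3642) cross=-42.181
θ=33°:   branch - wants cross < 0 → take C=(2.6524,-3.3642) (cross=-42.181)
θ=33°: ex = (C−B)/|BC| = (0.0273,-0.9996); ey = (0.9996,0.0273)
θ=33°: P = B + -0.77·ex + 2.86·ey = (5.3539,2.4817)
θ=228°: B = A + 3.00·(cos228°, sin228°) = (-2.0074, -2.2294)
θ=228°: |BD| = 13.1971
θ=228°: circle(B,5.00) ∩ circle(D,9.00): a=4.4769, h=2.2266
θ=228°:   candidates: C₊=(2.0290,0.7215) cross=29.385; C₋=(2.7813,-3.6678) cross=-29.385
θ=228°:   branch - wants cross < 0 → take C=(2.7813,-3.6678) (cross=-29.385)
θ=228°: ex = (C−B)/|BC| = (0.9577,-0.2877); ey = (0.2877,0.9577)
θ=228°: P = B + -0.77·ex + 2.86·ey = (-1.9221,0.7312)

θ=17°: 5.71 1.72
θ=33°: 5.35 2.48
θ=228°: -1.92 0.73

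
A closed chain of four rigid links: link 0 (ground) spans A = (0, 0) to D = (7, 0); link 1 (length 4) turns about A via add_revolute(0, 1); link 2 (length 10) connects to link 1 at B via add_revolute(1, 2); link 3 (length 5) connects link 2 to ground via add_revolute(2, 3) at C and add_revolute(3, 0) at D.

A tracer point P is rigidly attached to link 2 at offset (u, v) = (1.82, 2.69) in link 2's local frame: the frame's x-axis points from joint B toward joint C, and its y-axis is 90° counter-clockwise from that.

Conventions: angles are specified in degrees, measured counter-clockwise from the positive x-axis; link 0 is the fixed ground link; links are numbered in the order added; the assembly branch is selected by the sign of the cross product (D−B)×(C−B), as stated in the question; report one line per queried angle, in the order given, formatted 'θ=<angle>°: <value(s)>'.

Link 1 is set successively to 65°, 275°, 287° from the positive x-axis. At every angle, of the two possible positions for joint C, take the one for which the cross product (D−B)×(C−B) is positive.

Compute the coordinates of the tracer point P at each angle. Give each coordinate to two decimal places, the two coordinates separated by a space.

A=(0,0), D=(7.00,0)
θ=65°: B = A + 4.00·(cos65°, sin65°) = (1.6905, 3.6252)
θ=65°: |BD| = 6.4291
θ=65°: circle(B,10.00) ∩ circle(D,5.00): a=9.0474, h=4.2596
θ=65°:   candidates: C₊=(11.5643,2.0415) cross=27.386; C₋=(6.7604,-4.9943) cross=-27.386
θ=65°:   branch + wants cross > 0 → take C=(11.5643,2.0415) (cross=27.386)
θ=65°: ex = (C−B)/|BC| = (0.9874,-0.1584); ey = (0.1584,0.9874)
θ=65°: P = B + 1.82·ex + 2.69·ey = (3.9135,5.9930)
θ=275°: B = A + 4.00·(cos275°, sin275°) = (0.3486, -3.9848)
θ=275°: |BD| = 7.7537
θ=275°: circle(B,10.00) ∩ circle(D,5.00): a=8.7133, h=4.9071
θ=275°:   candidates: C₊=(5.3013,4.7026) cross=38.048; C₋=(10.3450,-3.7163) cross=-38.048
θ=275°:   branch + wants cross > 0 → take C=(5.3013,4.7026) (cross=38.048)
θ=275°: ex = (C−B)/|BC| = (0.4953,0.8687); ey = (-0.8687,0.4953)
θ=275°: P = B + 1.82·ex + 2.69·ey = (-1.0869,-1.0714)
θ=287°: B = A + 4.00·(cos287°, sin287°) = (1.1695, -3.8252)
θ=287°: |BD| = 6.9733
θ=287°: circle(B,10.00) ∩ circle(D,5.00): a=8.8643, h=4.6286
θ=287°:   candidates: C₊=(6.0420,4.9074) cross=32.277; C₋=(11.1201,-2.8328) cross=-32.277
θ=287°:   branch + wants cross > 0 → take C=(6.0420,4.9074) (cross=32.277)
θ=287°: ex = (C−B)/|BC| = (0.4873,0.8733); ey = (-0.8733,0.4873)
θ=287°: P = B + 1.82·ex + 2.69·ey = (-0.2928,-0.9252)

θ=65°: 3.91 5.99
θ=275°: -1.09 -1.07
θ=287°: -0.29 -0.93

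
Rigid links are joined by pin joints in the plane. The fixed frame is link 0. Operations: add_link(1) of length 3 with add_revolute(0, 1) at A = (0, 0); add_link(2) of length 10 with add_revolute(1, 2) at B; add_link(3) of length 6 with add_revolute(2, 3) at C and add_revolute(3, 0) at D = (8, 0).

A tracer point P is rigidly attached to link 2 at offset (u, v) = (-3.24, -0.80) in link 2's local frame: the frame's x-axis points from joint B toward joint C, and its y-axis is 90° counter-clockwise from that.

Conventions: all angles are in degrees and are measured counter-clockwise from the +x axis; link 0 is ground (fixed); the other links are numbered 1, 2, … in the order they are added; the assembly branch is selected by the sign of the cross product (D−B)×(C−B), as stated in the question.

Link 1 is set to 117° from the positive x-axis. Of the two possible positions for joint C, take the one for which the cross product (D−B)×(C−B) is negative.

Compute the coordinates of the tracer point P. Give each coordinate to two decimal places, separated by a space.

A=(0,0), D=(8.00,0)
B = A + 3.00·(cos117°, sin117°) = (-1.3620, 2.6730)
|BD| = 9.7361
circle(B,10.00) ∩ circle(D,6.00): a=8.1548, h=5.7879
  candidates: C₊=(8.0685,5.9996) cross=56.351; C₋=(4.8904,-5.1313) cross=-56.351
  branch - wants cross < 0 → take C=(4.8904,-5.1313) (cross=-56.351)
ex = (C−B)/|BC| = (0.6252,-0.7804); ey = (0.7804,0.6252)
P = B + -3.24·ex + -0.80·ey = (-4.0121,4.7014)

-4.01 4.70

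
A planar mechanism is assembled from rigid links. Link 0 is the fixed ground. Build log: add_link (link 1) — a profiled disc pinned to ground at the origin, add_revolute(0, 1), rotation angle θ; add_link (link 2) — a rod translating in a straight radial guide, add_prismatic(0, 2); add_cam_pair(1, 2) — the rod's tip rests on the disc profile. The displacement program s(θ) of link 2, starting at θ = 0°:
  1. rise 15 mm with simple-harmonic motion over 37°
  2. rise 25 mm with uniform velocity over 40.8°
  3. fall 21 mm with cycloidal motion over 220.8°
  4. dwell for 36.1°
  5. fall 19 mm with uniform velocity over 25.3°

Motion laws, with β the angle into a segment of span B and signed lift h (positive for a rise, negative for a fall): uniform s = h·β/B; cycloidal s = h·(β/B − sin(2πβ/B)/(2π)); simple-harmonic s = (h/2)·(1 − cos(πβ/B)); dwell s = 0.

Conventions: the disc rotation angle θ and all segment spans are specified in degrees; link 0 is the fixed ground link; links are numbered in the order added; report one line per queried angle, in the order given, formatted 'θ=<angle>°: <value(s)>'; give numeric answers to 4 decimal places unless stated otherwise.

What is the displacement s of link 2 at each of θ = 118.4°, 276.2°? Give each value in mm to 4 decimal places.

seg 1 [0°–37°] simple-harmonic, h=15: full span → s += 15 → s = 15.0000
seg 2 [37°–77.8°] uniform, h=25: full span → s += 25 → s = 40.0000
seg 3 [77.8°–298.6°] cycloidal, h=-21: θ=118.4° here. β=40.6, B=220.8. -21·(0.1839 − sin(2π·0.1839)/(2π)) = -0.8035 → s = 39.1965
seg 3 [77.8°–298.6°] cycloidal, h=-21: θ=276.2° here. β=198.4, B=220.8. -21·(0.8986 − sin(2π·0.8986)/(2π)) = -20.8586 → s = 19.1414

θ=118.4°: 39.1965
θ=276.2°: 19.1414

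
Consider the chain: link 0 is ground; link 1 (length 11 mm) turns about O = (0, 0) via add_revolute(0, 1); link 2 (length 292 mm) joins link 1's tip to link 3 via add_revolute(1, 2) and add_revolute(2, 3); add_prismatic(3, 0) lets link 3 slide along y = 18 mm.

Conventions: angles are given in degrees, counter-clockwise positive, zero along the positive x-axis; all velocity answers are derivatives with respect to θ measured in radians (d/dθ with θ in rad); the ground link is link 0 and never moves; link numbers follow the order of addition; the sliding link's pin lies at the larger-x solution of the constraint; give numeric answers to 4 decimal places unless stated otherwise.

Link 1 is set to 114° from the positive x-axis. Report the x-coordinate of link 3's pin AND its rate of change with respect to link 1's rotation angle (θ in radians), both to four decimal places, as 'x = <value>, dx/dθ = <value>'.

geometry: r = 11 mm, L = 292 mm, e = 18 mm
crank pin P = (r cos θ, r sin θ) = (-4.474103, 10.049000)
h = r sin θ − e = 10.049000 − 18 = -7.951000
x = r cos θ + √(L² − h²) = -4.474103 + 291.891729 = 287.417626
dx/dθ = −r sin θ − h·r cos θ/√(L² − h²) (θ in radians; h = -7.951000) = -10.170873

x = 287.4176, dx/dθ = -10.1709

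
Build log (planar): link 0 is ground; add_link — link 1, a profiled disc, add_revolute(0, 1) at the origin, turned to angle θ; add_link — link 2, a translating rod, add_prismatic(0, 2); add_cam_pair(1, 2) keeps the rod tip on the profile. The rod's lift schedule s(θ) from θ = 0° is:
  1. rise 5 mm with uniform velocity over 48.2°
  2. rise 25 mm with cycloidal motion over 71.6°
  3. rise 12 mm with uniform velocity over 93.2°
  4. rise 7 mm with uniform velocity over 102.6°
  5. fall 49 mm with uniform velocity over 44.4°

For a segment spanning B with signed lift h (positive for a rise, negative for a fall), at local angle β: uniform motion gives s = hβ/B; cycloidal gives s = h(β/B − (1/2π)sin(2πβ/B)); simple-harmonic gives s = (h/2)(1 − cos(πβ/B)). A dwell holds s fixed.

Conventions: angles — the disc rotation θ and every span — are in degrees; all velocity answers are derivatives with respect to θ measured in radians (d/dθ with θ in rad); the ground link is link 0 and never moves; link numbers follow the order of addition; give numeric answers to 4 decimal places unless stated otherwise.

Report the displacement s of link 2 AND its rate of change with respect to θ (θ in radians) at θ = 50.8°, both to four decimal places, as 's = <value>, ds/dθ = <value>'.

seg 1 [0°–48.2°] uniform, h=5: full span → s += 5 → s = 5.0000
seg 2 [48.2°–119.8°] cycloidal, h=25: θ=50.8° here. β=2.6, B=71.6. 25·(0.0363 − sin(2π·0.0363)/(2π)) = 0.0079 → s = 5.0079
velocity in seg [48.2°–119.8°] (cycloidal), θ in radians: β = 2.6° = 0.0454 rad, B = 71.6° = 1.2497 rad; ds/dθ = (h/B)(1 − cos(2πβ/B)) = (25/1.2497)(1 − cos(2π·0.0363)) = 0.518460 mm/rad

s = 5.0079, ds/dθ = 0.5185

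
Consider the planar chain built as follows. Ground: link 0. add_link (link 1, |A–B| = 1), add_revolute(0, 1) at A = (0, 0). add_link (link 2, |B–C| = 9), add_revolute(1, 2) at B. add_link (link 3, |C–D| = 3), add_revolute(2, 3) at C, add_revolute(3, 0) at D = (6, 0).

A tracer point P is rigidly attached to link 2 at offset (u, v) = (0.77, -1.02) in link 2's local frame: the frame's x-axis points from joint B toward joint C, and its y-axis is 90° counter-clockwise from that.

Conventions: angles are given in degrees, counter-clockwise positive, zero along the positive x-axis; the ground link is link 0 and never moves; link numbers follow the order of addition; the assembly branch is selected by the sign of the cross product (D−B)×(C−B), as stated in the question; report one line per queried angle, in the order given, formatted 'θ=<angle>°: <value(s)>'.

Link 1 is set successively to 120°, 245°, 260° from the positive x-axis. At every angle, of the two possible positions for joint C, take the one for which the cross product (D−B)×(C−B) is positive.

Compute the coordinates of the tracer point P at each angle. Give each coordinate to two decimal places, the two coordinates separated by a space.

A=(0,0), D=(6.00,0)
θ=120°: B = A + 1.00·(cos120°, sin120°) = (-0.5000, 0.8660)
θ=120°: |BD| = 6.5574
θ=120°: circle(B,9.00) ∩ circle(D,3.00): a=8.7687, h=2.0274
θ=120°:   candidates: C₊=(8.4596,1.7176) cross=13.295; C₋=(7.9241,-2.3017) cross=-13.295
θ=120°:   branch + wants cross > 0 → take C=(8.4596,1.7176) (cross=13.295)
θ=120°: ex = (C−B)/|BC| = (0.9955,0.0946); ey = (-0.0946,0.9955)
θ=120°: P = B + 0.77·ex + -1.02·ey = (0.3631,-0.0765)
θ=245°: B = A + 1.00·(cos245°, sin245°) = (-0.4226, -0.9063)
θ=245°: |BD| = 6.4862
θ=245°: circle(B,9.00) ∩ circle(D,3.00): a=8.7933, h=1.9177
θ=245°:   candidates: C₊=(8.0165,2.2212) cross=12.438; C₋=(8.5524,-1.5765) cross=-12.438
θ=245°:   branch + wants cross > 0 → take C=(8.0165,2.2212) (cross=12.438)
θ=245°: ex = (C−B)/|BC| = (0.9377,0.3475); ey = (-0.3475,0.9377)
θ=245°: P = B + 0.77·ex + -1.02·ey = (0.6538,-1.5952)
θ=260°: B = A + 1.00·(cos260°, sin260°) = (-0.1736, -0.9848)
θ=260°: |BD| = 6.2517
θ=260°: circle(B,9.00) ∩ circle(D,3.00): a=8.8843, h=1.4386
θ=260°:   candidates: C₊=(8.3731,1.8353) cross=8.994; C₋=(8.8263,-1.0059) cross=-8.994
θ=260°:   branch + wants cross > 0 → take C=(8.3731,1.8353) (cross=8.994)
θ=260°: ex = (C−B)/|BC| = (0.9496,0.3133); ey = (-0.3133,0.9496)
θ=260°: P = B + 0.77·ex + -1.02·ey = (0.8772,-1.7122)

θ=120°: 0.36 -0.08
θ=245°: 0.65 -1.60
θ=260°: 0.88 -1.71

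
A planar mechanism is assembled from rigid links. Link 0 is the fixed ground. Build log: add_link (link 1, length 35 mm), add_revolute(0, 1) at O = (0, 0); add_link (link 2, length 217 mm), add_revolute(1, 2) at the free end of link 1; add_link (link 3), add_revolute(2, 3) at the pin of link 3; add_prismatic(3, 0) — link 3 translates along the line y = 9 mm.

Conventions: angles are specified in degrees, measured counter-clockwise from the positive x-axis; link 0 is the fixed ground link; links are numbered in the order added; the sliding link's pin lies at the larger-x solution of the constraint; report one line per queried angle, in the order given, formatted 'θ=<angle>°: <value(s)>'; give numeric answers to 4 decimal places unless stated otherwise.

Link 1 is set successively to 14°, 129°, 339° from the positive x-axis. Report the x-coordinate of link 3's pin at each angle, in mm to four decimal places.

geometry: r = 35 mm, L = 217 mm, e = 9 mm
θ=14°: crank pin P = (r cos θ, r sin θ) = (33.960350, 8.467266)
θ=14°: h = r sin θ − e = 8.467266 − 9 = -0.532734
θ=14°: x = r cos θ + √(L² − h²) = 33.960350 + 216.999346 = 250.959696
θ=129°: crank pin P = (r cos θ, r sin θ) = (-22.026214, 27.200109)
θ=129°: h = r sin θ − e = 27.200109 − 9 = 18.200109
θ=129°: x = r cos θ + √(L² − h²) = -22.026214 + 216.235418 = 194.209204
θ=339°: crank pin P = (r cos θ, r sin θ) = (32.675315, -12.542878)
θ=339°: h = r sin θ − e = -12.542878 − 9 = -21.542878
θ=339°: x = r cos θ + √(L² − h²) = 32.675315 + 215.928007 = 248.603322

θ=14°: 250.9597
θ=129°: 194.2092
θ=339°: 248.6033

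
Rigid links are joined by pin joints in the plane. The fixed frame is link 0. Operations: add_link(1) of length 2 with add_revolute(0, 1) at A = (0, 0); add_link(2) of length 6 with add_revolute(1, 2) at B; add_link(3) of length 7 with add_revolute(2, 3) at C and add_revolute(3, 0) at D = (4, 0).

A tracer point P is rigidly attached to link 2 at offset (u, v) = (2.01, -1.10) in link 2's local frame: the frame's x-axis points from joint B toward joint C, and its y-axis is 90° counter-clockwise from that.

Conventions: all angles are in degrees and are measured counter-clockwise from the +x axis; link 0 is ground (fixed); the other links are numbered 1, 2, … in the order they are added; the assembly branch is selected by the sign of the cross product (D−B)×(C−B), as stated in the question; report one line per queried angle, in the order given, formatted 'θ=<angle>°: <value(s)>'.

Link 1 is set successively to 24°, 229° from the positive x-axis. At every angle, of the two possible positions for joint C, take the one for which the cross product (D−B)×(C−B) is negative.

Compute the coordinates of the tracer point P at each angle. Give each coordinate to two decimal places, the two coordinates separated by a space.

A=(0,0), D=(4.00,0)
θ=24°: B = A + 2.00·(cos24°, sin24°) = (1.8271, 0.8135)
θ=24°: |BD| = 2.3202
θ=24°: circle(B,6.00) ∩ circle(D,7.00): a=-1.6414, h=5.7711
θ=24°:   candidates: C₊=(2.3133,6.7937) cross=13.390; C₋=(-1.7335,-4.0158) cross=-13.390
θ=24°:   branch - wants cross < 0 → take C=(-1.7335,-4.0158) (cross=-13.390)
θ=24°: ex = (C−B)/|BC| = (-0.5934,-0.8049); ey = (0.8049,-0.5934)
θ=24°: P = B + 2.01·ex + -1.10·ey = (-0.2511,-0.1516)
θ=229°: B = A + 2.00·(cos229°, sin229°) = (-1.3121, -1.5094)
θ=229°: |BD| = 5.5224
θ=229°: circle(B,6.00) ∩ circle(D,7.00): a=1.5842, h=5.7871
θ=229°:   candidates: C₊=(-1.3700,4.4903) cross=31.959; C₋=(1.7935,-6.6431) cross=-31.959
θ=229°:   branch - wants cross < 0 → take C=(1.7935,-6.6431) (cross=-31.959)
θ=229°: ex = (C−B)/|BC| = (0.5176,-0.8556); ey = (0.8556,0.5176)
θ=229°: P = B + 2.01·ex + -1.10·ey = (-1.2129,-3.7986)

θ=24°: -0.25 -0.15
θ=229°: -1.21 -3.80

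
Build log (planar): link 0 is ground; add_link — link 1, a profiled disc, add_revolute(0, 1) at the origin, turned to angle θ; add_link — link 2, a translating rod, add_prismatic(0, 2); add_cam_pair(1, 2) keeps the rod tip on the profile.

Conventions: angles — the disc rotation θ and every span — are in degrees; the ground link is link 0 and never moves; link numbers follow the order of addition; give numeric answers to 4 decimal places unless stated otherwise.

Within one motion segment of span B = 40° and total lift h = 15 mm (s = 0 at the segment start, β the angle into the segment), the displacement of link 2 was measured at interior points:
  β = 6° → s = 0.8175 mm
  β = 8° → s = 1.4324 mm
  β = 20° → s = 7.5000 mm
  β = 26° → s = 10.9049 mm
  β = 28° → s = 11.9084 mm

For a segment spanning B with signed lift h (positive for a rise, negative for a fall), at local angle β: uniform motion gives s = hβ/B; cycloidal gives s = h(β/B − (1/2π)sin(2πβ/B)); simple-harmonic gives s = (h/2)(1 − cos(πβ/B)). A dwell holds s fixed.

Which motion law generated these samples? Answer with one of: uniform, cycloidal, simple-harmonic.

candidates at β/B = r: uniform s = h·r (linear in β); cycloidal s = h·(r − sin(2πr)/(2π)); simple-harmonic s = (h/2)(1 − cos(πr))
β=6°: printed 0.8175 | uniform 2.2500, cycloidal 0.3186, simple-harmonic 0.8175
β=8°: printed 1.4324 | uniform 3.0000, cycloidal 0.7295, simple-harmonic 1.4324
β=20°: printed 7.5000 | uniform 7.5000, cycloidal 7.5000, simple-harmonic 7.5000
β=26°: printed 10.9049 | uniform 9.7500, cycloidal 11.6814, simple-harmonic 10.9049
β=28°: printed 11.9084 | uniform 10.5000, cycloidal 12.7705, simple-harmonic 11.9084
only one law matches every sample → simple-harmonic

simple-harmonic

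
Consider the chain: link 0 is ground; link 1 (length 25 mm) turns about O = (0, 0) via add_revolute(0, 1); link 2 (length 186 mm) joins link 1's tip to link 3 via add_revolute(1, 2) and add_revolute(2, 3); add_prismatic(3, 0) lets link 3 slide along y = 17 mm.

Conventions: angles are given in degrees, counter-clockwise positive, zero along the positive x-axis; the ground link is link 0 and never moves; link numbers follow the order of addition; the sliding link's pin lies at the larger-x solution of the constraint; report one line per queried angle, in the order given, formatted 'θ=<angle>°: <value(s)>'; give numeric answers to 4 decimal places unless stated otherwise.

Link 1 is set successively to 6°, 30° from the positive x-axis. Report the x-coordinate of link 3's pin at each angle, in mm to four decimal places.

geometry: r = 25 mm, L = 186 mm, e = 17 mm
θ=6°: crank pin P = (r cos θ, r sin θ) = (24.863047, 2.613212)
θ=6°: h = r sin θ − e = 2.613212 − 17 = -14.386788
θ=6°: x = r cos θ + √(L² − h²) = 24.863047 + 185.442768 = 210.305816
θ=30°: crank pin P = (r cos θ, r sin θ) = (21.650635, 12.500000)
θ=30°: h = r sin θ − e = 12.500000 − 17 = -4.500000
θ=30°: x = r cos θ + √(L² − h²) = 21.650635 + 185.945557 = 207.596192

θ=6°: 210.3058
θ=30°: 207.5962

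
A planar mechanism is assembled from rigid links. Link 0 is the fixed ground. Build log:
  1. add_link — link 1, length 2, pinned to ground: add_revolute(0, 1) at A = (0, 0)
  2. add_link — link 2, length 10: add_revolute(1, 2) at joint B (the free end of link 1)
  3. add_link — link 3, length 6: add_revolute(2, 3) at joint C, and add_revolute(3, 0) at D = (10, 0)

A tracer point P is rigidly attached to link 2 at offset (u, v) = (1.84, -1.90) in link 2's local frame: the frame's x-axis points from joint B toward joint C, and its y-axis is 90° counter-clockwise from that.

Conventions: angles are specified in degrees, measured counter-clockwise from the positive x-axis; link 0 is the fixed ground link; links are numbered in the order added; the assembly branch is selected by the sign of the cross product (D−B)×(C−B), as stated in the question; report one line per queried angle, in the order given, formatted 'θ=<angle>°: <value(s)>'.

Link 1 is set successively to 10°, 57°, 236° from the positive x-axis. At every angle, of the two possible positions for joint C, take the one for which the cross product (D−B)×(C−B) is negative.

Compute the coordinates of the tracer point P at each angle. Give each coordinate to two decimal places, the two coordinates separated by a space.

A=(0,0), D=(10.00,0)
θ=10°: B = A + 2.00·(cos10°, sin10°) = (1.9696, 0.3473)
θ=10°: |BD| = 8.0379
θ=10°: circle(B,10.00) ∩ circle(D,6.00): a=8.0001, h=5.9999
θ=10°:   candidates: C₊=(10.2215,5.9959) cross=48.226; C₋=(9.7030,-5.9926) cross=-48.226
θ=10°:   branch - wants cross < 0 → take C=(9.7030,-5.9926) (cross=-48.226)
θ=10°: ex = (C−B)/|BC| = (0.7733,-0.6340); ey = (0.6340,0.7733)
θ=10°: P = B + 1.84·ex + -1.90·ey = (2.1880,-2.2886)
θ=57°: B = A + 2.00·(cos57°, sin57°) = (1.0893, 1.6773)
θ=57°: |BD| = 9.0672
θ=57°: circle(B,10.00) ∩ circle(D,6.00): a=8.0628, h=5.9153
θ=57°:   candidates: C₊=(10.1072,5.9990) cross=53.636; C₋=(7.9186,-5.6274) cross=-53.636
θ=57°:   branch - wants cross < 0 → take C=(7.9186,-5.6274) (cross=-53.636)
θ=57°: ex = (C−B)/|BC| = (0.6829,-0.7305); ey = (0.7305,0.6829)
θ=57°: P = B + 1.84·ex + -1.90·ey = (0.9580,-0.9643)
θ=236°: B = A + 2.00·(cos236°, sin236°) = (-1.1184, -1.6581)
θ=236°: |BD| = 11.2413
θ=236°: circle(B,10.00) ∩ circle(D,6.00): a=8.4673, h=5.3202
θ=236°:   candidates: C₊=(6.4716,4.8529) cross=59.806; C₋=(8.0410,-5.6712) cross=-59.806
θ=236°:   branch - wants cross < 0 → take C=(8.0410,-5.6712) (cross=-59.806)
θ=236°: ex = (C−B)/|BC| = (0.9159,-0.4013); ey = (0.4013,0.9159)
θ=236°: P = B + 1.84·ex + -1.90·ey = (-0.1955,-4.1368)

θ=10°: 2.19 -2.29
θ=57°: 0.96 -0.96
θ=236°: -0.20 -4.14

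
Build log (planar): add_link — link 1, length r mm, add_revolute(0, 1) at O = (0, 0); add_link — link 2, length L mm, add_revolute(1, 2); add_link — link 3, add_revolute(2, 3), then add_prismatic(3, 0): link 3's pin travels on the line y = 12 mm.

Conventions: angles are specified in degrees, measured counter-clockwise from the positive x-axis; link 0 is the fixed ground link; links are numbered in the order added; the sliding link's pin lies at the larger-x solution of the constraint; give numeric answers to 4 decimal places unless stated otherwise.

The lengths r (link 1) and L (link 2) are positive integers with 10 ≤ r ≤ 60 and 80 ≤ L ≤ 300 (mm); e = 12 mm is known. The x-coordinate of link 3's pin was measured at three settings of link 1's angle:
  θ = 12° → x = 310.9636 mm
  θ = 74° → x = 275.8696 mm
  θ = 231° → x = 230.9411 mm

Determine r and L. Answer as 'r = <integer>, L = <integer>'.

constraint per measurement: (x − r cos θ)² + (r sin θ − e)² = L²
subtracting the θ₁ and θ₂ equations cancels the r² and L² terms:
r = (x₁² − x₂²) / (2[(x₁cos θ₁ + e sin θ₁) − (x₂cos θ₂ + e sin θ₂)]) = 47.0001 → r = 47
L² = (x₁ − r cos θ₁)² + (r sin θ₁ − e)² = 70225.0160 → L = 265.0000 → L = 265
check at θ₃=231°: x = 230.9411 (printed 230.9411) ✓

r = 47, L = 265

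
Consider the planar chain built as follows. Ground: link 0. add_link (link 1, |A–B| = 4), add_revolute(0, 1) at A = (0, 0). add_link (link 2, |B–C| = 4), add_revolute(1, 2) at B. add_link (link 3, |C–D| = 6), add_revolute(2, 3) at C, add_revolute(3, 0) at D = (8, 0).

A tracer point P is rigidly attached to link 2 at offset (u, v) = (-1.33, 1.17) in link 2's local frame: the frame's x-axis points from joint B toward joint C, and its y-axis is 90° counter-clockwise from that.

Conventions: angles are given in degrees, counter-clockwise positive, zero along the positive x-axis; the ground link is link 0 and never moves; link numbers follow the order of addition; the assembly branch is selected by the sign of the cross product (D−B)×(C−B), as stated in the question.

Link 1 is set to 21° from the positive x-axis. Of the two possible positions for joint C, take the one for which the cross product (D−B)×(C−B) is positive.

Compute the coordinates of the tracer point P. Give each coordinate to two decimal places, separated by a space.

A=(0,0), D=(8.00,0)
B = A + 4.00·(cos21°, sin21°) = (3.7343, 1.4335)
|BD| = 4.5001
circle(B,4.00) ∩ circle(D,6.00): a=0.0279, h=3.9999
  candidates: C₊=(5.0349,5.2161) cross=18.000; C₋=(2.4866,-2.3669) cross=-18.000
  branch + wants cross > 0 → take C=(5.0349,5.2161) (cross=18.000)
ex = (C−B)/|BC| = (0.3251,0.9457); ey = (-0.9457,0.3251)
P = B + -1.33·ex + 1.17·ey = (2.1955,0.5561)

2.20 0.56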